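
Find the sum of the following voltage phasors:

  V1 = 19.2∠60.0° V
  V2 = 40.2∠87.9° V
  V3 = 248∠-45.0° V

Step 1 — Convert each phasor to rectangular form:
  V1 = 19.2·(cos(60.0°) + j·sin(60.0°)) = 9.6 + j16.63 V
  V2 = 40.2·(cos(87.9°) + j·sin(87.9°)) = 1.473 + j40.17 V
  V3 = 248·(cos(-45.0°) + j·sin(-45.0°)) = 175.4 - j175.4 V
Step 2 — Sum components: V_total = 186.4 - j118.6 V.
Step 3 — Convert to polar: |V_total| = 220.9 V, ∠V_total = -32.5°.

V_total = 220.9∠-32.5° V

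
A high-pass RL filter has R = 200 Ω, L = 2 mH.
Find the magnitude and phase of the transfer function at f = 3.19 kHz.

Step 1 — Angular frequency: ω = 2π·3190 = 2.004e+04 rad/s.
Step 2 — Transfer function: H(jω) = jωL/(R + jωL).
Step 3 — Numerator jωL = j·40.09; denominator R + jωL = 200 + j40.09.
Step 4 — H = 0.03862 + j0.1927.
Step 5 — Magnitude: |H| = 0.1965 (-14.1 dB); phase: φ = 78.7°.

|H| = 0.1965 (-14.1 dB), φ = 78.7°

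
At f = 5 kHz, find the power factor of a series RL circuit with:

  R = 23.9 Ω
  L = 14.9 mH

Step 1 — Angular frequency: ω = 2π·f = 2π·5000 = 3.142e+04 rad/s.
Step 2 — Component impedances:
  R: Z = R = 23.9 Ω
  L: Z = jωL = j·3.142e+04·0.0149 = 0 + j468.1 Ω
Step 3 — Series combination: Z_total = R + L = 23.9 + j468.1 Ω = 468.7∠87.1° Ω.
Step 4 — Power factor: PF = cos(φ) = Re(Z)/|Z| = 23.9/468.7 = 0.05099.
Step 5 — Type: Im(Z) = 468.1 ⇒ lagging (phase φ = 87.1°).

PF = 0.05099 (lagging, φ = 87.1°)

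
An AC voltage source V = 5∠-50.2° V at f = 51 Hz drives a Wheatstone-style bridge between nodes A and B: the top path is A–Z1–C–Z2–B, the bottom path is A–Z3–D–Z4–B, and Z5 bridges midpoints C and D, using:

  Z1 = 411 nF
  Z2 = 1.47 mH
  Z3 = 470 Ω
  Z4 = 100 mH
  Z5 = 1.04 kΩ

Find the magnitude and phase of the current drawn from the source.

Step 1 — Angular frequency: ω = 2π·f = 2π·51 = 320.4 rad/s.
Step 2 — Component impedances:
  Z1: Z = 1/(jωC) = -j/(ω·C) = 0 - j7593 Ω
  Z2: Z = jωL = j·320.4·0.00147 = 0 + j0.4711 Ω
  Z3: Z = R = 470 Ω
  Z4: Z = jωL = j·320.4·0.1 = 0 + j32.04 Ω
  Z5: Z = R = 1040 Ω
Step 3 — Bridge requires nodal analysis (the Z5 bridge couples midpoints C and D, so the two paths cannot be reduced to a simple series/parallel combination). Setting node B to ground and injecting 1 A at node A, the 3-node admittance system at A, C, D solves to V_A = Z_AB = 473.1 + j2.672 Ω = 473.2∠0.3° Ω.
Step 4 — Source phasor: V = 5∠-50.2° V = 3.201 - j3.841 V.
Step 5 — Ohm's law: I = V / Z_total = (3.201 - j3.841) / (473.1 + j2.672) = 0.006718 - j0.008157 A.
Step 6 — Convert to polar: |I| = 0.01057 A, ∠I = -50.5°.

I = 0.01057∠-50.5° A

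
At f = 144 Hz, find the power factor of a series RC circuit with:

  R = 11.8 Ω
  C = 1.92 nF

Step 1 — Angular frequency: ω = 2π·f = 2π·144 = 904.8 rad/s.
Step 2 — Component impedances:
  R: Z = R = 11.8 Ω
  C: Z = 1/(jωC) = -j/(ω·C) = 0 - j5.756e+05 Ω
Step 3 — Series combination: Z_total = R + C = 11.8 - j5.756e+05 Ω = 5.756e+05∠-90.0° Ω.
Step 4 — Power factor: PF = cos(φ) = Re(Z)/|Z| = 11.8/5.756e+05 = 2.05e-05.
Step 5 — Type: Im(Z) = -5.756e+05 ⇒ leading (phase φ = -90.0°).

PF = 2.05e-05 (leading, φ = -90.0°)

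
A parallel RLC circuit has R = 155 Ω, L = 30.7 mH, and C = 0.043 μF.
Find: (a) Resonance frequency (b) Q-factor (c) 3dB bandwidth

Step 1 — Resonance: ω₀ = 1/√(LC) = 1/√(0.0307·4.3e-08) = 2.752e+04 rad/s.
Step 2 — f₀ = ω₀/(2π) = 4380 Hz.
Step 3 — Parallel Q: Q = R/(ω₀L) = 155/(2.752e+04·0.0307) = 0.1834.
Step 4 — Bandwidth: Δω = ω₀/Q = 1.5e+05 rad/s; BW = Δω/(2π) = 2.388e+04 Hz.

(a) f₀ = 4380 Hz  (b) Q = 0.1834  (c) BW = 2.388e+04 Hz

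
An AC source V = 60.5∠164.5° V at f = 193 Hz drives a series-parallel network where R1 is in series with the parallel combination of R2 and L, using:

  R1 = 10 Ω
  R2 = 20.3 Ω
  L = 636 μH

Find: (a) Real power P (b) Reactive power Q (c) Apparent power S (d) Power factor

Step 1 — Angular frequency: ω = 2π·f = 2π·193 = 1213 rad/s.
Step 2 — Component impedances:
  R1: Z = R = 10 Ω
  R2: Z = R = 20.3 Ω
  L: Z = jωL = j·1213·0.000636 = 0 + j0.7712 Ω
Step 3 — Parallel branch: R2 || L = 1/(1/R2 + 1/L) = 0.02926 + j0.7701 Ω.
Step 4 — Series with R1: Z_total = R1 + (R2 || L) = 10.03 + j0.7701 Ω = 10.06∠4.4° Ω.
Step 5 — Source phasor: V = 60.5∠164.5° V = -58.3 + j16.17 V.
Step 6 — Current: I = V / Z = -5.656 + j2.046 A = 6.015∠160.1° A.
Step 7 — Complex power: S = V·I* = 362.8 + j27.86 VA.
Step 8 — Real power: P = Re(S) = 362.8 W.
Step 9 — Reactive power: Q = Im(S) = 27.86 VAR.
Step 10 — Apparent power: |S| = 363.9 VA.
Step 11 — Power factor: PF = P/|S| = 0.9971 (lagging).

(a) P = 362.8 W  (b) Q = 27.86 VAR  (c) S = 363.9 VA  (d) PF = 0.9971 (lagging)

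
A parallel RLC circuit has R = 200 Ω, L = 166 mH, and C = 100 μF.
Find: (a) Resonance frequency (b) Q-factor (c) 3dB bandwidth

Step 1 — Resonance: ω₀ = 1/√(LC) = 1/√(0.166·0.0001) = 245.4 rad/s.
Step 2 — f₀ = ω₀/(2π) = 39.06 Hz.
Step 3 — Parallel Q: Q = R/(ω₀L) = 200/(245.4·0.166) = 4.909.
Step 4 — Bandwidth: Δω = ω₀/Q = 50 rad/s; BW = Δω/(2π) = 7.958 Hz.

(a) f₀ = 39.06 Hz  (b) Q = 4.909  (c) BW = 7.958 Hz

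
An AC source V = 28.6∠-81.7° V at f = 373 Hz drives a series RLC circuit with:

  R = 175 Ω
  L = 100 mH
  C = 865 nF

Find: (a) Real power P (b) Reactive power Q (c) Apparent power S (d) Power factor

Step 1 — Angular frequency: ω = 2π·f = 2π·373 = 2344 rad/s.
Step 2 — Component impedances:
  R: Z = R = 175 Ω
  L: Z = jωL = j·2344·0.1 = 0 + j234.4 Ω
  C: Z = 1/(jωC) = -j/(ω·C) = 0 - j493.3 Ω
Step 3 — Series combination: Z_total = R + L + C = 175 - j258.9 Ω = 312.5∠-55.9° Ω.
Step 4 — Source phasor: V = 28.6∠-81.7° V = 4.129 - j28.3 V.
Step 5 — Current: I = V / Z = 0.08243 - j0.03976 A = 0.09152∠-25.8° A.
Step 6 — Complex power: S = V·I* = 1.466 - j2.169 VA.
Step 7 — Real power: P = Re(S) = 1.466 W.
Step 8 — Reactive power: Q = Im(S) = -2.169 VAR.
Step 9 — Apparent power: |S| = 2.617 VA.
Step 10 — Power factor: PF = P/|S| = 0.56 (leading).

(a) P = 1.466 W  (b) Q = -2.169 VAR  (c) S = 2.617 VA  (d) PF = 0.56 (leading)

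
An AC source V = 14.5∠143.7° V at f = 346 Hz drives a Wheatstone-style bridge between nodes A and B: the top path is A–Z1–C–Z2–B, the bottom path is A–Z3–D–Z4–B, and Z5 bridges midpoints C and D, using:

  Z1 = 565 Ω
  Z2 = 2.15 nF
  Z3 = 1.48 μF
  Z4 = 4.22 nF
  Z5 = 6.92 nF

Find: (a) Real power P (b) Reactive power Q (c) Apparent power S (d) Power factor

Step 1 — Angular frequency: ω = 2π·f = 2π·346 = 2174 rad/s.
Step 2 — Component impedances:
  Z1: Z = R = 565 Ω
  Z2: Z = 1/(jωC) = -j/(ω·C) = 0 - j2.139e+05 Ω
  Z3: Z = 1/(jωC) = -j/(ω·C) = 0 - j310.8 Ω
  Z4: Z = 1/(jωC) = -j/(ω·C) = 0 - j1.09e+05 Ω
  Z5: Z = 1/(jωC) = -j/(ω·C) = 0 - j6.647e+04 Ω
Step 3 — Bridge requires nodal analysis (the Z5 bridge couples midpoints C and D, so the two paths cannot be reduced to a simple series/parallel combination). Setting node B to ground and injecting 1 A at node A, the 3-node admittance system at A, C, D solves to V_A = Z_AB = 65.78 - j7.235e+04 Ω = 7.235e+04∠-89.9° Ω.
Step 4 — Source phasor: V = 14.5∠143.7° V = -11.69 + j8.584 V.
Step 5 — Current: I = V / Z = -0.0001188 - j0.0001614 A = 0.0002004∠-126.4° A.
Step 6 — Complex power: S = V·I* = 2.642e-06 - j0.002906 VA.
Step 7 — Real power: P = Re(S) = 2.642e-06 W.
Step 8 — Reactive power: Q = Im(S) = -0.002906 VAR.
Step 9 — Apparent power: |S| = 0.002906 VA.
Step 10 — Power factor: PF = P/|S| = 0.0009093 (leading).

(a) P = 2.642e-06 W  (b) Q = -0.002906 VAR  (c) S = 0.002906 VA  (d) PF = 0.0009093 (leading)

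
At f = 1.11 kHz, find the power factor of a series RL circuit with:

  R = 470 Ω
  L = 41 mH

Step 1 — Angular frequency: ω = 2π·f = 2π·1110 = 6974 rad/s.
Step 2 — Component impedances:
  R: Z = R = 470 Ω
  L: Z = jωL = j·6974·0.041 = 0 + j285.9 Ω
Step 3 — Series combination: Z_total = R + L = 470 + j285.9 Ω = 550.2∠31.3° Ω.
Step 4 — Power factor: PF = cos(φ) = Re(Z)/|Z| = 470/550.15 = 0.8543.
Step 5 — Type: Im(Z) = 285.9 ⇒ lagging (phase φ = 31.3°).

PF = 0.8543 (lagging, φ = 31.3°)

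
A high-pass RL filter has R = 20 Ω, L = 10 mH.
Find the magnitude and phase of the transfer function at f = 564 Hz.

Step 1 — Angular frequency: ω = 2π·564 = 3544 rad/s.
Step 2 — Transfer function: H(jω) = jωL/(R + jωL).
Step 3 — Numerator jωL = j·35.44; denominator R + jωL = 20 + j35.44.
Step 4 — H = 0.7584 + j0.428.
Step 5 — Magnitude: |H| = 0.8709 (-1.2 dB); phase: φ = 29.4°.

|H| = 0.8709 (-1.2 dB), φ = 29.4°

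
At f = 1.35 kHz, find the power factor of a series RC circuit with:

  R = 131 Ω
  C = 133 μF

Step 1 — Angular frequency: ω = 2π·f = 2π·1350 = 8482 rad/s.
Step 2 — Component impedances:
  R: Z = R = 131 Ω
  C: Z = 1/(jωC) = -j/(ω·C) = 0 - j0.8864 Ω
Step 3 — Series combination: Z_total = R + C = 131 - j0.8864 Ω = 131∠-0.4° Ω.
Step 4 — Power factor: PF = cos(φ) = Re(Z)/|Z| = 131/131 = 1.
Step 5 — Type: Im(Z) = -0.8864 ⇒ leading (phase φ = -0.4°).

PF = 1 (leading, φ = -0.4°)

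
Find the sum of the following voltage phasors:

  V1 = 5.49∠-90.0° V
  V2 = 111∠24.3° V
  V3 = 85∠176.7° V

Step 1 — Convert each phasor to rectangular form:
  V1 = 5.49·(cos(-90.0°) + j·sin(-90.0°)) = 0 - j5.49 V
  V2 = 111·(cos(24.3°) + j·sin(24.3°)) = 101.2 + j45.68 V
  V3 = 85·(cos(176.7°) + j·sin(176.7°)) = -84.86 + j4.893 V
Step 2 — Sum components: V_total = 16.31 + j45.08 V.
Step 3 — Convert to polar: |V_total| = 47.94 V, ∠V_total = 70.1°.

V_total = 47.94∠70.1° V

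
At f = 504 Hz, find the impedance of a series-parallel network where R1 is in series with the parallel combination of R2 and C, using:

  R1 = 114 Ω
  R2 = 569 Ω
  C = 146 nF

Step 1 — Angular frequency: ω = 2π·f = 2π·504 = 3167 rad/s.
Step 2 — Component impedances:
  R1: Z = R = 114 Ω
  R2: Z = R = 569 Ω
  C: Z = 1/(jωC) = -j/(ω·C) = 0 - j2163 Ω
Step 3 — Parallel branch: R2 || C = 1/(1/R2 + 1/C) = 532.2 - j140 Ω.
Step 4 — Series with R1: Z_total = R1 + (R2 || C) = 646.2 - j140 Ω = 661.2∠-12.2° Ω.

Z = 646.2 - j140 Ω = 661.2∠-12.2° Ω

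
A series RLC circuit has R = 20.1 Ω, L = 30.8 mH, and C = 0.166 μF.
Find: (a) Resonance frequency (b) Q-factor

Step 1 — Resonance condition Im(Z)=0 gives ω₀ = 1/√(LC).
Step 2 — ω₀ = 1/√(0.0308·1.66e-07) = 1.399e+04 rad/s.
Step 3 — f₀ = ω₀/(2π) = 2226 Hz.
Step 4 — Series Q: Q = ω₀L/R = 1.399e+04·0.0308/20.1 = 21.43.

(a) f₀ = 2226 Hz  (b) Q = 21.43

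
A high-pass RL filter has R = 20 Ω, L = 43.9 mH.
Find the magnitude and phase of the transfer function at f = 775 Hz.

Step 1 — Angular frequency: ω = 2π·775 = 4869 rad/s.
Step 2 — Transfer function: H(jω) = jωL/(R + jωL).
Step 3 — Numerator jωL = j·213.8; denominator R + jωL = 20 + j213.8.
Step 4 — H = 0.9913 + j0.09275.
Step 5 — Magnitude: |H| = 0.9957 (-0.0 dB); phase: φ = 5.3°.

|H| = 0.9957 (-0.0 dB), φ = 5.3°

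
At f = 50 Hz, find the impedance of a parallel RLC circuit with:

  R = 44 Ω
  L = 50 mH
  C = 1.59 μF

Step 1 — Angular frequency: ω = 2π·f = 2π·50 = 314.2 rad/s.
Step 2 — Component impedances:
  R: Z = R = 44 Ω
  L: Z = jωL = j·314.2·0.05 = 0 + j15.71 Ω
  C: Z = 1/(jωC) = -j/(ω·C) = 0 - j2002 Ω
Step 3 — Parallel combination: 1/Z_total = 1/R + 1/L + 1/C; Z_total = 5.044 + j14.02 Ω = 14.9∠70.2° Ω.

Z = 5.044 + j14.02 Ω = 14.9∠70.2° Ω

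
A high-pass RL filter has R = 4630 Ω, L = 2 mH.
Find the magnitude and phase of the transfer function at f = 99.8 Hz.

Step 1 — Angular frequency: ω = 2π·99.8 = 627.1 rad/s.
Step 2 — Transfer function: H(jω) = jωL/(R + jωL).
Step 3 — Numerator jωL = j·1.254; denominator R + jωL = 4630 + j1.254.
Step 4 — H = 7.337e-08 + j0.0002709.
Step 5 — Magnitude: |H| = 0.0002709 (-71.3 dB); phase: φ = 90.0°.

|H| = 0.0002709 (-71.3 dB), φ = 90.0°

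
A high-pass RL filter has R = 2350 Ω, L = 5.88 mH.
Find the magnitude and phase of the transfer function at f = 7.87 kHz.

Step 1 — Angular frequency: ω = 2π·7870 = 4.945e+04 rad/s.
Step 2 — Transfer function: H(jω) = jωL/(R + jωL).
Step 3 — Numerator jωL = j·290.8; denominator R + jωL = 2350 + j290.8.
Step 4 — H = 0.01508 + j0.1219.
Step 5 — Magnitude: |H| = 0.1228 (-18.2 dB); phase: φ = 82.9°.

|H| = 0.1228 (-18.2 dB), φ = 82.9°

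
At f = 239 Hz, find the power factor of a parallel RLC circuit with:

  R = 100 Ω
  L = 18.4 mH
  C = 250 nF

Step 1 — Angular frequency: ω = 2π·f = 2π·239 = 1502 rad/s.
Step 2 — Component impedances:
  R: Z = R = 100 Ω
  L: Z = jωL = j·1502·0.0184 = 0 + j27.63 Ω
  C: Z = 1/(jωC) = -j/(ω·C) = 0 - j2664 Ω
Step 3 — Parallel combination: 1/Z_total = 1/R + 1/L + 1/C; Z_total = 7.232 + j25.9 Ω = 26.89∠74.4° Ω.
Step 4 — Power factor: PF = cos(φ) = Re(Z)/|Z| = 7.232/26.89 = 0.2689.
Step 5 — Type: Im(Z) = 25.9 ⇒ lagging (phase φ = 74.4°).

PF = 0.2689 (lagging, φ = 74.4°)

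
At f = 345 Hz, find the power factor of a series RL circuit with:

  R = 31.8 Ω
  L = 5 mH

Step 1 — Angular frequency: ω = 2π·f = 2π·345 = 2168 rad/s.
Step 2 — Component impedances:
  R: Z = R = 31.8 Ω
  L: Z = jωL = j·2168·0.005 = 0 + j10.84 Ω
Step 3 — Series combination: Z_total = R + L = 31.8 + j10.84 Ω = 33.6∠18.8° Ω.
Step 4 — Power factor: PF = cos(φ) = Re(Z)/|Z| = 31.8/33.596 = 0.9465.
Step 5 — Type: Im(Z) = 10.84 ⇒ lagging (phase φ = 18.8°).

PF = 0.9465 (lagging, φ = 18.8°)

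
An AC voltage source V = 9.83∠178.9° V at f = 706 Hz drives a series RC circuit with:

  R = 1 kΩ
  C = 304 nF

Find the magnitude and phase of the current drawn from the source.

Step 1 — Angular frequency: ω = 2π·f = 2π·706 = 4436 rad/s.
Step 2 — Component impedances:
  R: Z = R = 1000 Ω
  C: Z = 1/(jωC) = -j/(ω·C) = 0 - j741.6 Ω
Step 3 — Series combination: Z_total = R + C = 1000 - j741.6 Ω = 1245∠-36.6° Ω.
Step 4 — Source phasor: V = 9.83∠178.9° V = -9.828 + j0.1887 V.
Step 5 — Ohm's law: I = V / Z_total = (-9.828 + j0.1887) / (1000 - j741.6) = -0.006431 - j0.004581 A.
Step 6 — Convert to polar: |I| = 0.007896 A, ∠I = -144.5°.

I = 0.007896∠-144.5° A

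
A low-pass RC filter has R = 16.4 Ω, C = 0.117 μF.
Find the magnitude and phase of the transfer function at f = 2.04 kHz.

Step 1 — Angular frequency: ω = 2π·2040 = 1.282e+04 rad/s.
Step 2 — Transfer function: H(jω) = 1/(1 + jωRC).
Step 3 — Denominator: 1 + jωRC = 1 + j·1.282e+04·16.4·1.17e-07 = 1 + j0.02459.
Step 4 — H = 0.9994 - j0.02458.
Step 5 — Magnitude: |H| = 0.9997 (-0.0 dB); phase: φ = -1.4°.

|H| = 0.9997 (-0.0 dB), φ = -1.4°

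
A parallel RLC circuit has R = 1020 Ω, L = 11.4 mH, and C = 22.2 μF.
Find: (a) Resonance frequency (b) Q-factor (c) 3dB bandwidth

Step 1 — Resonance: ω₀ = 1/√(LC) = 1/√(0.0114·2.22e-05) = 1988 rad/s.
Step 2 — f₀ = ω₀/(2π) = 316.4 Hz.
Step 3 — Parallel Q: Q = R/(ω₀L) = 1020/(1988·0.0114) = 45.01.
Step 4 — Bandwidth: Δω = ω₀/Q = 44.16 rad/s; BW = Δω/(2π) = 7.029 Hz.

(a) f₀ = 316.4 Hz  (b) Q = 45.01  (c) BW = 7.029 Hz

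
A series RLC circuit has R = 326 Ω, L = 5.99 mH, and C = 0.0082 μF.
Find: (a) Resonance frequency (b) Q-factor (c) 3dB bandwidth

Step 1 — Resonance condition Im(Z)=0 gives ω₀ = 1/√(LC).
Step 2 — ω₀ = 1/√(0.00599·8.2e-09) = 1.427e+05 rad/s.
Step 3 — f₀ = ω₀/(2π) = 2.271e+04 Hz.
Step 4 — Series Q: Q = ω₀L/R = 1.427e+05·0.00599/326 = 2.622.
Step 5 — 3dB bandwidth: Δω = ω₀/Q = 5.442e+04 rad/s; BW = Δω/(2π) = 8662 Hz.

(a) f₀ = 2.271e+04 Hz  (b) Q = 2.622  (c) BW = 8662 Hz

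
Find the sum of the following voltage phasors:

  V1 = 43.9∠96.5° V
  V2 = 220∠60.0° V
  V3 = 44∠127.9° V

Step 1 — Convert each phasor to rectangular form:
  V1 = 43.9·(cos(96.5°) + j·sin(96.5°)) = -4.97 + j43.62 V
  V2 = 220·(cos(60.0°) + j·sin(60.0°)) = 110 + j190.5 V
  V3 = 44·(cos(127.9°) + j·sin(127.9°)) = -27.03 + j34.72 V
Step 2 — Sum components: V_total = 78 + j268.9 V.
Step 3 — Convert to polar: |V_total| = 279.9 V, ∠V_total = 73.8°.

V_total = 279.9∠73.8° V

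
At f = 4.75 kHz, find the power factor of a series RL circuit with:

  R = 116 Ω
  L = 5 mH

Step 1 — Angular frequency: ω = 2π·f = 2π·4750 = 2.985e+04 rad/s.
Step 2 — Component impedances:
  R: Z = R = 116 Ω
  L: Z = jωL = j·2.985e+04·0.005 = 0 + j149.2 Ω
Step 3 — Series combination: Z_total = R + L = 116 + j149.2 Ω = 189∠52.1° Ω.
Step 4 — Power factor: PF = cos(φ) = Re(Z)/|Z| = 116/189.01 = 0.6137.
Step 5 — Type: Im(Z) = 149.2 ⇒ lagging (phase φ = 52.1°).

PF = 0.6137 (lagging, φ = 52.1°)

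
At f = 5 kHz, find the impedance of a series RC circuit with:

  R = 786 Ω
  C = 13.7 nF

Step 1 — Angular frequency: ω = 2π·f = 2π·5000 = 3.142e+04 rad/s.
Step 2 — Component impedances:
  R: Z = R = 786 Ω
  C: Z = 1/(jωC) = -j/(ω·C) = 0 - j2323 Ω
Step 3 — Series combination: Z_total = R + C = 786 - j2323 Ω = 2453∠-71.3° Ω.

Z = 786 - j2323 Ω = 2453∠-71.3° Ω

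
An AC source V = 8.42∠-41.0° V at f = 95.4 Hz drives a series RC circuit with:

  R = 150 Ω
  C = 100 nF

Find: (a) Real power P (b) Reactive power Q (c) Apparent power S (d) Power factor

Step 1 — Angular frequency: ω = 2π·f = 2π·95.4 = 599.4 rad/s.
Step 2 — Component impedances:
  R: Z = R = 150 Ω
  C: Z = 1/(jωC) = -j/(ω·C) = 0 - j1.668e+04 Ω
Step 3 — Series combination: Z_total = R + C = 150 - j1.668e+04 Ω = 1.668e+04∠-89.5° Ω.
Step 4 — Source phasor: V = 8.42∠-41.0° V = 6.355 - j5.524 V.
Step 5 — Current: I = V / Z = 0.0003345 + j0.0003779 A = 0.0005047∠48.5° A.
Step 6 — Complex power: S = V·I* = 3.821e-05 - j0.004249 VA.
Step 7 — Real power: P = Re(S) = 3.821e-05 W.
Step 8 — Reactive power: Q = Im(S) = -0.004249 VAR.
Step 9 — Apparent power: |S| = 0.004249 VA.
Step 10 — Power factor: PF = P/|S| = 0.008991 (leading).

(a) P = 3.821e-05 W  (b) Q = -0.004249 VAR  (c) S = 0.004249 VA  (d) PF = 0.008991 (leading)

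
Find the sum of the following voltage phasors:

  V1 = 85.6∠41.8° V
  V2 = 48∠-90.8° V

Step 1 — Convert each phasor to rectangular form:
  V1 = 85.6·(cos(41.8°) + j·sin(41.8°)) = 63.81 + j57.06 V
  V2 = 48·(cos(-90.8°) + j·sin(-90.8°)) = -0.6702 - j48 V
Step 2 — Sum components: V_total = 63.14 + j9.06 V.
Step 3 — Convert to polar: |V_total| = 63.79 V, ∠V_total = 8.2°.

V_total = 63.79∠8.2° V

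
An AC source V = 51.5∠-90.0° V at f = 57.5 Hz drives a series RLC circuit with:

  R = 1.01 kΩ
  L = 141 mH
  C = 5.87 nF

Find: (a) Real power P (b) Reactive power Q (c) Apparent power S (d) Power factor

Step 1 — Angular frequency: ω = 2π·f = 2π·57.5 = 361.3 rad/s.
Step 2 — Component impedances:
  R: Z = R = 1010 Ω
  L: Z = jωL = j·361.3·0.141 = 0 + j50.94 Ω
  C: Z = 1/(jωC) = -j/(ω·C) = 0 - j4.715e+05 Ω
Step 3 — Series combination: Z_total = R + L + C = 1010 - j4.715e+05 Ω = 4.715e+05∠-89.9° Ω.
Step 4 — Source phasor: V = 51.5∠-90.0° V = 0 - j51.5 V.
Step 5 — Current: I = V / Z = 0.0001092 - j2.34e-07 A = 0.0001092∠-0.1° A.
Step 6 — Complex power: S = V·I* = 1.205e-05 - j0.005625 VA.
Step 7 — Real power: P = Re(S) = 1.205e-05 W.
Step 8 — Reactive power: Q = Im(S) = -0.005625 VAR.
Step 9 — Apparent power: |S| = 0.005625 VA.
Step 10 — Power factor: PF = P/|S| = 0.002142 (leading).

(a) P = 1.205e-05 W  (b) Q = -0.005625 VAR  (c) S = 0.005625 VA  (d) PF = 0.002142 (leading)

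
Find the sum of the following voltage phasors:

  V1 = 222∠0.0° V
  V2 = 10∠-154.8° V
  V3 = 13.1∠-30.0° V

Step 1 — Convert each phasor to rectangular form:
  V1 = 222·(cos(0.0°) + j·sin(0.0°)) = 222 V
  V2 = 10·(cos(-154.8°) + j·sin(-154.8°)) = -9.048 - j4.258 V
  V3 = 13.1·(cos(-30.0°) + j·sin(-30.0°)) = 11.34 - j6.55 V
Step 2 — Sum components: V_total = 224.3 - j10.81 V.
Step 3 — Convert to polar: |V_total| = 224.6 V, ∠V_total = -2.8°.

V_total = 224.6∠-2.8° V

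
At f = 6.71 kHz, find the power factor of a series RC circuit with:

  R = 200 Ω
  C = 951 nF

Step 1 — Angular frequency: ω = 2π·f = 2π·6710 = 4.216e+04 rad/s.
Step 2 — Component impedances:
  R: Z = R = 200 Ω
  C: Z = 1/(jωC) = -j/(ω·C) = 0 - j24.94 Ω
Step 3 — Series combination: Z_total = R + C = 200 - j24.94 Ω = 201.5∠-7.1° Ω.
Step 4 — Power factor: PF = cos(φ) = Re(Z)/|Z| = 200/201.55 = 0.9923.
Step 5 — Type: Im(Z) = -24.94 ⇒ leading (phase φ = -7.1°).

PF = 0.9923 (leading, φ = -7.1°)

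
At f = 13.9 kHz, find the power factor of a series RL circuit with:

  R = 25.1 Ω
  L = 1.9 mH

Step 1 — Angular frequency: ω = 2π·f = 2π·1.39e+04 = 8.734e+04 rad/s.
Step 2 — Component impedances:
  R: Z = R = 25.1 Ω
  L: Z = jωL = j·8.734e+04·0.0019 = 0 + j165.9 Ω
Step 3 — Series combination: Z_total = R + L = 25.1 + j165.9 Ω = 167.8∠81.4° Ω.
Step 4 — Power factor: PF = cos(φ) = Re(Z)/|Z| = 25.1/167.8 = 0.1496.
Step 5 — Type: Im(Z) = 165.9 ⇒ lagging (phase φ = 81.4°).

PF = 0.1496 (lagging, φ = 81.4°)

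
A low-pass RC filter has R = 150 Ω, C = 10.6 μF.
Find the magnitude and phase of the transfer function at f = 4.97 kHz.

Step 1 — Angular frequency: ω = 2π·4970 = 3.123e+04 rad/s.
Step 2 — Transfer function: H(jω) = 1/(1 + jωRC).
Step 3 — Denominator: 1 + jωRC = 1 + j·3.123e+04·150·1.06e-05 = 1 + j49.65.
Step 4 — H = 0.0004055 - j0.02013.
Step 5 — Magnitude: |H| = 0.02014 (-33.9 dB); phase: φ = -88.8°.

|H| = 0.02014 (-33.9 dB), φ = -88.8°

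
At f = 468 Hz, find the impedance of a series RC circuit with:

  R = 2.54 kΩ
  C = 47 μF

Step 1 — Angular frequency: ω = 2π·f = 2π·468 = 2941 rad/s.
Step 2 — Component impedances:
  R: Z = R = 2540 Ω
  C: Z = 1/(jωC) = -j/(ω·C) = 0 - j7.236 Ω
Step 3 — Series combination: Z_total = R + C = 2540 - j7.236 Ω = 2540∠-0.2° Ω.

Z = 2540 - j7.236 Ω = 2540∠-0.2° Ω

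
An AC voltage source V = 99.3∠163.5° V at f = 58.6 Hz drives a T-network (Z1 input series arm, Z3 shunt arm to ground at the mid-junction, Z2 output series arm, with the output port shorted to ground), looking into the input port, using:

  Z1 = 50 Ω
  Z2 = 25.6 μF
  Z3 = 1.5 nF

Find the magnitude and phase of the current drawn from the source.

Step 1 — Angular frequency: ω = 2π·f = 2π·58.6 = 368.2 rad/s.
Step 2 — Component impedances:
  Z1: Z = R = 50 Ω
  Z2: Z = 1/(jωC) = -j/(ω·C) = 0 - j106.1 Ω
  Z3: Z = 1/(jωC) = -j/(ω·C) = 0 - j1.811e+06 Ω
Step 3 — With the output port shorted to ground, the output series arm Z2 runs from the junction to ground; the shunt arm Z3 also runs from the junction to ground. They appear in parallel: Z3 || Z2 = 0 - j106.1 Ω.
Step 4 — Series with input arm Z1: Z_in = Z1 + (Z3 || Z2) = 50 - j106.1 Ω = 117.3∠-64.8° Ω.
Step 5 — Source phasor: V = 99.3∠163.5° V = -95.21 + j28.2 V.
Step 6 — Ohm's law: I = V / Z_total = (-95.21 + j28.2) / (50 - j106.1) = -0.5636 - j0.6318 A.
Step 7 — Convert to polar: |I| = 0.8467 A, ∠I = -131.7°.

I = 0.8467∠-131.7° A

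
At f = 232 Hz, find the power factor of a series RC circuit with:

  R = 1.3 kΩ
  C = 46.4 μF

Step 1 — Angular frequency: ω = 2π·f = 2π·232 = 1458 rad/s.
Step 2 — Component impedances:
  R: Z = R = 1300 Ω
  C: Z = 1/(jωC) = -j/(ω·C) = 0 - j14.78 Ω
Step 3 — Series combination: Z_total = R + C = 1300 - j14.78 Ω = 1300∠-0.7° Ω.
Step 4 — Power factor: PF = cos(φ) = Re(Z)/|Z| = 1300/1300.1 = 0.9999.
Step 5 — Type: Im(Z) = -14.78 ⇒ leading (phase φ = -0.7°).

PF = 0.9999 (leading, φ = -0.7°)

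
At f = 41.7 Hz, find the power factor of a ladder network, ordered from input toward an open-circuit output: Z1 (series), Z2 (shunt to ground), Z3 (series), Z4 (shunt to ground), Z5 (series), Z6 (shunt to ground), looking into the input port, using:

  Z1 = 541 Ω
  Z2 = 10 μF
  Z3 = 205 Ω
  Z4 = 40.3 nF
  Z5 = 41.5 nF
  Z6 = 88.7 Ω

Step 1 — Angular frequency: ω = 2π·f = 2π·41.7 = 262 rad/s.
Step 2 — Component impedances:
  Z1: Z = R = 541 Ω
  Z2: Z = 1/(jωC) = -j/(ω·C) = 0 - j381.7 Ω
  Z3: Z = R = 205 Ω
  Z4: Z = 1/(jωC) = -j/(ω·C) = 0 - j9.471e+04 Ω
  Z5: Z = 1/(jωC) = -j/(ω·C) = 0 - j9.197e+04 Ω
  Z6: Z = R = 88.7 Ω
Step 3 — Ladder network (open output): work backward from the far end, alternating series and parallel combinations. Z_in = 541 - j378.6 Ω = 660.3∠-35.0° Ω.
Step 4 — Power factor: PF = cos(φ) = Re(Z)/|Z| = 541/660.3 = 0.8193.
Step 5 — Type: Im(Z) = -378.6 ⇒ leading (phase φ = -35.0°).

PF = 0.8193 (leading, φ = -35.0°)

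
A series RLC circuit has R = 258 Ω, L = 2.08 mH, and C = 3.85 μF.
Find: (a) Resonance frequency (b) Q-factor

Step 1 — Resonance condition Im(Z)=0 gives ω₀ = 1/√(LC).
Step 2 — ω₀ = 1/√(0.00208·3.85e-06) = 1.117e+04 rad/s.
Step 3 — f₀ = ω₀/(2π) = 1779 Hz.
Step 4 — Series Q: Q = ω₀L/R = 1.117e+04·0.00208/258 = 0.09009.

(a) f₀ = 1779 Hz  (b) Q = 0.09009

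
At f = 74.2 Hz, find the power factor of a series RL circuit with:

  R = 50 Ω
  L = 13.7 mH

Step 1 — Angular frequency: ω = 2π·f = 2π·74.2 = 466.2 rad/s.
Step 2 — Component impedances:
  R: Z = R = 50 Ω
  L: Z = jωL = j·466.2·0.0137 = 0 + j6.387 Ω
Step 3 — Series combination: Z_total = R + L = 50 + j6.387 Ω = 50.41∠7.3° Ω.
Step 4 — Power factor: PF = cos(φ) = Re(Z)/|Z| = 50/50.41 = 0.9919.
Step 5 — Type: Im(Z) = 6.387 ⇒ lagging (phase φ = 7.3°).

PF = 0.9919 (lagging, φ = 7.3°)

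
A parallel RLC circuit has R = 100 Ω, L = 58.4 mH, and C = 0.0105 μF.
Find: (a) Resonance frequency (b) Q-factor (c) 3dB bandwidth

Step 1 — Resonance: ω₀ = 1/√(LC) = 1/√(0.0584·1.05e-08) = 4.038e+04 rad/s.
Step 2 — f₀ = ω₀/(2π) = 6427 Hz.
Step 3 — Parallel Q: Q = R/(ω₀L) = 100/(4.038e+04·0.0584) = 0.0424.
Step 4 — Bandwidth: Δω = ω₀/Q = 9.524e+05 rad/s; BW = Δω/(2π) = 1.516e+05 Hz.

(a) f₀ = 6427 Hz  (b) Q = 0.0424  (c) BW = 1.516e+05 Hz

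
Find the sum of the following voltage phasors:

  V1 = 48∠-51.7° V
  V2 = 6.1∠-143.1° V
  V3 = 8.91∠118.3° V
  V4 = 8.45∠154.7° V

Step 1 — Convert each phasor to rectangular form:
  V1 = 48·(cos(-51.7°) + j·sin(-51.7°)) = 29.75 - j37.67 V
  V2 = 6.1·(cos(-143.1°) + j·sin(-143.1°)) = -4.878 - j3.663 V
  V3 = 8.91·(cos(118.3°) + j·sin(118.3°)) = -4.224 + j7.845 V
  V4 = 8.45·(cos(154.7°) + j·sin(154.7°)) = -7.639 + j3.611 V
Step 2 — Sum components: V_total = 13.01 - j29.88 V.
Step 3 — Convert to polar: |V_total| = 32.58 V, ∠V_total = -66.5°.

V_total = 32.58∠-66.5° V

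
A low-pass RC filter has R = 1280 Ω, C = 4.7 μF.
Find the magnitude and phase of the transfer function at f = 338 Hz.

Step 1 — Angular frequency: ω = 2π·338 = 2124 rad/s.
Step 2 — Transfer function: H(jω) = 1/(1 + jωRC).
Step 3 — Denominator: 1 + jωRC = 1 + j·2124·1280·4.7e-06 = 1 + j12.78.
Step 4 — H = 0.006089 - j0.07779.
Step 5 — Magnitude: |H| = 0.07803 (-22.2 dB); phase: φ = -85.5°.

|H| = 0.07803 (-22.2 dB), φ = -85.5°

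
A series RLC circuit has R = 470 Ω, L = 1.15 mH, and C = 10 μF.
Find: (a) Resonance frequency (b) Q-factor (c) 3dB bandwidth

Step 1 — Resonance condition Im(Z)=0 gives ω₀ = 1/√(LC).
Step 2 — ω₀ = 1/√(0.00115·1e-05) = 9325 rad/s.
Step 3 — f₀ = ω₀/(2π) = 1484 Hz.
Step 4 — Series Q: Q = ω₀L/R = 9325·0.00115/470 = 0.02282.
Step 5 — 3dB bandwidth: Δω = ω₀/Q = 4.087e+05 rad/s; BW = Δω/(2π) = 6.505e+04 Hz.

(a) f₀ = 1484 Hz  (b) Q = 0.02282  (c) BW = 6.505e+04 Hz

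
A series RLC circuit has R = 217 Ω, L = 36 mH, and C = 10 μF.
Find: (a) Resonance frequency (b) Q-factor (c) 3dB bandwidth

Step 1 — Resonance condition Im(Z)=0 gives ω₀ = 1/√(LC).
Step 2 — ω₀ = 1/√(0.036·1e-05) = 1667 rad/s.
Step 3 — f₀ = ω₀/(2π) = 265.3 Hz.
Step 4 — Series Q: Q = ω₀L/R = 1667·0.036/217 = 0.2765.
Step 5 — 3dB bandwidth: Δω = ω₀/Q = 6028 rad/s; BW = Δω/(2π) = 959.4 Hz.

(a) f₀ = 265.3 Hz  (b) Q = 0.2765  (c) BW = 959.4 Hz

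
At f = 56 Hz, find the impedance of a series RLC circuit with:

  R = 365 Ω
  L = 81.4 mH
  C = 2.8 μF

Step 1 — Angular frequency: ω = 2π·f = 2π·56 = 351.9 rad/s.
Step 2 — Component impedances:
  R: Z = R = 365 Ω
  L: Z = jωL = j·351.9·0.0814 = 0 + j28.64 Ω
  C: Z = 1/(jωC) = -j/(ω·C) = 0 - j1015 Ω
Step 3 — Series combination: Z_total = R + L + C = 365 - j986.4 Ω = 1052∠-69.7° Ω.

Z = 365 - j986.4 Ω = 1052∠-69.7° Ω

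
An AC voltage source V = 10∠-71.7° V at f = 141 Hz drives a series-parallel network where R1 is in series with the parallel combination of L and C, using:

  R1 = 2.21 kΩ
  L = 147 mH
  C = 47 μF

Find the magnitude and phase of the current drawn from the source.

Step 1 — Angular frequency: ω = 2π·f = 2π·141 = 885.9 rad/s.
Step 2 — Component impedances:
  R1: Z = R = 2210 Ω
  L: Z = jωL = j·885.9·0.147 = 0 + j130.2 Ω
  C: Z = 1/(jωC) = -j/(ω·C) = 0 - j24.02 Ω
Step 3 — Parallel branch: L || C = 1/(1/L + 1/C) = 0 - j29.45 Ω.
Step 4 — Series with R1: Z_total = R1 + (L || C) = 2210 - j29.45 Ω = 2210∠-0.8° Ω.
Step 5 — Source phasor: V = 10∠-71.7° V = 3.14 - j9.494 V.
Step 6 — Ohm's law: I = V / Z_total = (3.14 - j9.494) / (2210 - j29.45) = 0.001478 - j0.004276 A.
Step 7 — Convert to polar: |I| = 0.004524 A, ∠I = -70.9°.

I = 0.004524∠-70.9° A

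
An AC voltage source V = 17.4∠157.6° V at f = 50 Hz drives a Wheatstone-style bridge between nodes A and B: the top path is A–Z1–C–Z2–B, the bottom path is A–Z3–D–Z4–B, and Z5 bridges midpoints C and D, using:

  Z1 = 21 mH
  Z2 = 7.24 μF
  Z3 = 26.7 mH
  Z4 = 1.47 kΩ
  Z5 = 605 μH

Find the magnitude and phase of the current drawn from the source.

Step 1 — Angular frequency: ω = 2π·f = 2π·50 = 314.2 rad/s.
Step 2 — Component impedances:
  Z1: Z = jωL = j·314.2·0.021 = 0 + j6.597 Ω
  Z2: Z = 1/(jωC) = -j/(ω·C) = 0 - j439.7 Ω
  Z3: Z = jωL = j·314.2·0.0267 = 0 + j8.388 Ω
  Z4: Z = R = 1470 Ω
  Z5: Z = jωL = j·314.2·0.000605 = 0 + j0.1901 Ω
Step 3 — Bridge requires nodal analysis (the Z5 bridge couples midpoints C and D, so the two paths cannot be reduced to a simple series/parallel combination). Setting node B to ground and injecting 1 A at node A, the 3-node admittance system at A, C, D solves to V_A = Z_AB = 120.7 - j399.9 Ω = 417.7∠-73.2° Ω.
Step 4 — Source phasor: V = 17.4∠157.6° V = -16.09 + j6.631 V.
Step 5 — Ohm's law: I = V / Z_total = (-16.09 + j6.631) / (120.7 - j399.9) = -0.02633 - j0.03229 A.
Step 6 — Convert to polar: |I| = 0.04166 A, ∠I = -129.2°.

I = 0.04166∠-129.2° A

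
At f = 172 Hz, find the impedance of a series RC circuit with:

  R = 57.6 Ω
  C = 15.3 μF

Step 1 — Angular frequency: ω = 2π·f = 2π·172 = 1081 rad/s.
Step 2 — Component impedances:
  R: Z = R = 57.6 Ω
  C: Z = 1/(jωC) = -j/(ω·C) = 0 - j60.48 Ω
Step 3 — Series combination: Z_total = R + C = 57.6 - j60.48 Ω = 83.52∠-46.4° Ω.

Z = 57.6 - j60.48 Ω = 83.52∠-46.4° Ω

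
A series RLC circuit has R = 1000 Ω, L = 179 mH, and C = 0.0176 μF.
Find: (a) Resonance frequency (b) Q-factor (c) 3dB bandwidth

Step 1 — Resonance: ω₀ = 1/√(LC) = 1/√(0.179·1.76e-08) = 1.782e+04 rad/s.
Step 2 — f₀ = ω₀/(2π) = 2836 Hz.
Step 3 — Series Q: Q = ω₀L/R = 1.782e+04·0.179/1000 = 3.189.
Step 4 — Bandwidth: Δω = ω₀/Q = 5587 rad/s; BW = Δω/(2π) = 889.1 Hz.

(a) f₀ = 2836 Hz  (b) Q = 3.189  (c) BW = 889.1 Hz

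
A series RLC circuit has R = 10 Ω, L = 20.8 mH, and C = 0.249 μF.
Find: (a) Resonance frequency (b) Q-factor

Step 1 — Resonance condition Im(Z)=0 gives ω₀ = 1/√(LC).
Step 2 — ω₀ = 1/√(0.0208·2.49e-07) = 1.39e+04 rad/s.
Step 3 — f₀ = ω₀/(2π) = 2212 Hz.
Step 4 — Series Q: Q = ω₀L/R = 1.39e+04·0.0208/10 = 28.9.

(a) f₀ = 2212 Hz  (b) Q = 28.9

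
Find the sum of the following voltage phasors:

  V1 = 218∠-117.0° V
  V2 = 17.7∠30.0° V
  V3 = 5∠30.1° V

Step 1 — Convert each phasor to rectangular form:
  V1 = 218·(cos(-117.0°) + j·sin(-117.0°)) = -98.97 - j194.2 V
  V2 = 17.7·(cos(30.0°) + j·sin(30.0°)) = 15.33 + j8.85 V
  V3 = 5·(cos(30.1°) + j·sin(30.1°)) = 4.326 + j2.508 V
Step 2 — Sum components: V_total = -79.32 - j182.9 V.
Step 3 — Convert to polar: |V_total| = 199.3 V, ∠V_total = -113.4°.

V_total = 199.3∠-113.4° V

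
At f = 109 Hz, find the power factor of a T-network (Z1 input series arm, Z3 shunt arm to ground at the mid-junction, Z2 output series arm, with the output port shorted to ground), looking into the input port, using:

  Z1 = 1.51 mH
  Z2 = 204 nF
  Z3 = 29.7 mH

Step 1 — Angular frequency: ω = 2π·f = 2π·109 = 684.9 rad/s.
Step 2 — Component impedances:
  Z1: Z = jωL = j·684.9·0.00151 = 0 + j1.034 Ω
  Z2: Z = 1/(jωC) = -j/(ω·C) = 0 - j7158 Ω
  Z3: Z = jωL = j·684.9·0.0297 = 0 + j20.34 Ω
Step 3 — With the output port shorted to ground, the output series arm Z2 runs from the junction to ground; the shunt arm Z3 also runs from the junction to ground. They appear in parallel: Z3 || Z2 = 0 + j20.4 Ω.
Step 4 — Series with input arm Z1: Z_in = Z1 + (Z3 || Z2) = 0 + j21.43 Ω = 21.43∠90.0° Ω.
Step 5 — Power factor: PF = cos(φ) = Re(Z)/|Z| = 0/21.43 = 0.
Step 6 — Type: Im(Z) = 21.43 ⇒ lagging (phase φ = 90.0°).

PF = 0 (lagging, φ = 90.0°)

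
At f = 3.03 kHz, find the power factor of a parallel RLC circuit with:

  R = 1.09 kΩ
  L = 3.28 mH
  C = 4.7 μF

Step 1 — Angular frequency: ω = 2π·f = 2π·3030 = 1.904e+04 rad/s.
Step 2 — Component impedances:
  R: Z = R = 1090 Ω
  L: Z = jωL = j·1.904e+04·0.00328 = 0 + j62.44 Ω
  C: Z = 1/(jωC) = -j/(ω·C) = 0 - j11.18 Ω
Step 3 — Parallel combination: 1/Z_total = 1/R + 1/L + 1/C; Z_total = 0.17 - j13.61 Ω = 13.61∠-89.3° Ω.
Step 4 — Power factor: PF = cos(φ) = Re(Z)/|Z| = 0.17/13.61 = 0.01249.
Step 5 — Type: Im(Z) = -13.61 ⇒ leading (phase φ = -89.3°).

PF = 0.01249 (leading, φ = -89.3°)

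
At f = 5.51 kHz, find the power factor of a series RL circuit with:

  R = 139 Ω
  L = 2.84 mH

Step 1 — Angular frequency: ω = 2π·f = 2π·5510 = 3.462e+04 rad/s.
Step 2 — Component impedances:
  R: Z = R = 139 Ω
  L: Z = jωL = j·3.462e+04·0.00284 = 0 + j98.32 Ω
Step 3 — Series combination: Z_total = R + L = 139 + j98.32 Ω = 170.3∠35.3° Ω.
Step 4 — Power factor: PF = cos(φ) = Re(Z)/|Z| = 139/170.26 = 0.8164.
Step 5 — Type: Im(Z) = 98.32 ⇒ lagging (phase φ = 35.3°).

PF = 0.8164 (lagging, φ = 35.3°)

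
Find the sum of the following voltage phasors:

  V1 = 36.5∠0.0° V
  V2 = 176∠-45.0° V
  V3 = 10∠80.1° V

Step 1 — Convert each phasor to rectangular form:
  V1 = 36.5·(cos(0.0°) + j·sin(0.0°)) = 36.5 V
  V2 = 176·(cos(-45.0°) + j·sin(-45.0°)) = 124.5 - j124.5 V
  V3 = 10·(cos(80.1°) + j·sin(80.1°)) = 1.719 + j9.851 V
Step 2 — Sum components: V_total = 162.7 - j114.6 V.
Step 3 — Convert to polar: |V_total| = 199 V, ∠V_total = -35.2°.

V_total = 199∠-35.2° V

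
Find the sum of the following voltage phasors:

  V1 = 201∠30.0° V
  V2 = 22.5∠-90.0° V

Step 1 — Convert each phasor to rectangular form:
  V1 = 201·(cos(30.0°) + j·sin(30.0°)) = 174.1 + j100.5 V
  V2 = 22.5·(cos(-90.0°) + j·sin(-90.0°)) = 0 - j22.5 V
Step 2 — Sum components: V_total = 174.1 + j78 V.
Step 3 — Convert to polar: |V_total| = 190.7 V, ∠V_total = 24.1°.

V_total = 190.7∠24.1° V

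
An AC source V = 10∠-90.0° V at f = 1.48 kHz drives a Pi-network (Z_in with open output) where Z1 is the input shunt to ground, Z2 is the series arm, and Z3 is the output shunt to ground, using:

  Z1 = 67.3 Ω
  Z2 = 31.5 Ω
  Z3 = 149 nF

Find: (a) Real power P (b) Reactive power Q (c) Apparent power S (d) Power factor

Step 1 — Angular frequency: ω = 2π·f = 2π·1480 = 9299 rad/s.
Step 2 — Component impedances:
  Z1: Z = R = 67.3 Ω
  Z2: Z = R = 31.5 Ω
  Z3: Z = 1/(jωC) = -j/(ω·C) = 0 - j721.7 Ω
Step 3 — With open output, the series arm Z2 and the output shunt Z3 appear in series to ground: Z2 + Z3 = 31.5 - j721.7 Ω.
Step 4 — Parallel with input shunt Z1: Z_in = Z1 || (Z2 + Z3) = 66.46 - j6.16 Ω = 66.74∠-5.3° Ω.
Step 5 — Source phasor: V = 10∠-90.0° V = 0 - j10 V.
Step 6 — Current: I = V / Z = 0.01383 - j0.1492 A = 0.1498∠-84.7° A.
Step 7 — Complex power: S = V·I* = 1.492 - j0.1383 VA.
Step 8 — Real power: P = Re(S) = 1.492 W.
Step 9 — Reactive power: Q = Im(S) = -0.1383 VAR.
Step 10 — Apparent power: |S| = 1.498 VA.
Step 11 — Power factor: PF = P/|S| = 0.9957 (leading).

(a) P = 1.492 W  (b) Q = -0.1383 VAR  (c) S = 1.498 VA  (d) PF = 0.9957 (leading)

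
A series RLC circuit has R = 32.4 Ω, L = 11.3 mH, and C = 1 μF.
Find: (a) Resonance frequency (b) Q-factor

Step 1 — Resonance condition Im(Z)=0 gives ω₀ = 1/√(LC).
Step 2 — ω₀ = 1/√(0.0113·1e-06) = 9407 rad/s.
Step 3 — f₀ = ω₀/(2π) = 1497 Hz.
Step 4 — Series Q: Q = ω₀L/R = 9407·0.0113/32.4 = 3.281.

(a) f₀ = 1497 Hz  (b) Q = 3.281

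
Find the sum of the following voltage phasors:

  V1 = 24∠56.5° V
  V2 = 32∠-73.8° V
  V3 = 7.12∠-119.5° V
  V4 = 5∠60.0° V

Step 1 — Convert each phasor to rectangular form:
  V1 = 24·(cos(56.5°) + j·sin(56.5°)) = 13.25 + j20.01 V
  V2 = 32·(cos(-73.8°) + j·sin(-73.8°)) = 8.928 - j30.73 V
  V3 = 7.12·(cos(-119.5°) + j·sin(-119.5°)) = -3.506 - j6.197 V
  V4 = 5·(cos(60.0°) + j·sin(60.0°)) = 2.5 + j4.33 V
Step 2 — Sum components: V_total = 21.17 - j12.58 V.
Step 3 — Convert to polar: |V_total| = 24.63 V, ∠V_total = -30.7°.

V_total = 24.63∠-30.7° V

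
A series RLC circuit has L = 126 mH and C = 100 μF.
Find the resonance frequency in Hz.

Step 1 — Resonance condition Im(Z)=0 gives ω₀ = 1/√(LC).
Step 2 — ω₀ = 1/√(0.126·0.0001) = 281.7 rad/s.
Step 3 — f₀ = ω₀/(2π) = 44.84 Hz.

f₀ = 44.84 Hz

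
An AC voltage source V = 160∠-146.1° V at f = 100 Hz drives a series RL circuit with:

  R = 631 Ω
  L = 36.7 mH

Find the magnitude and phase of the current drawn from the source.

Step 1 — Angular frequency: ω = 2π·f = 2π·100 = 628.3 rad/s.
Step 2 — Component impedances:
  R: Z = R = 631 Ω
  L: Z = jωL = j·628.3·0.0367 = 0 + j23.06 Ω
Step 3 — Series combination: Z_total = R + L = 631 + j23.06 Ω = 631.4∠2.1° Ω.
Step 4 — Source phasor: V = 160∠-146.1° V = -132.8 - j89.24 V.
Step 5 — Ohm's law: I = V / Z_total = (-132.8 - j89.24) / (631 + j23.06) = -0.2153 - j0.1336 A.
Step 6 — Convert to polar: |I| = 0.2534 A, ∠I = -148.2°.

I = 0.2534∠-148.2° A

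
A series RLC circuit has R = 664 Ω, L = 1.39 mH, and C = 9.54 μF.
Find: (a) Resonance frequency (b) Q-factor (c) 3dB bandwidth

Step 1 — Resonance condition Im(Z)=0 gives ω₀ = 1/√(LC).
Step 2 — ω₀ = 1/√(0.00139·9.54e-06) = 8684 rad/s.
Step 3 — f₀ = ω₀/(2π) = 1382 Hz.
Step 4 — Series Q: Q = ω₀L/R = 8684·0.00139/664 = 0.01818.
Step 5 — 3dB bandwidth: Δω = ω₀/Q = 4.777e+05 rad/s; BW = Δω/(2π) = 7.603e+04 Hz.

(a) f₀ = 1382 Hz  (b) Q = 0.01818  (c) BW = 7.603e+04 Hz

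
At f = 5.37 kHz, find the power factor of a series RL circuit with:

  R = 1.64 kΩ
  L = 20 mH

Step 1 — Angular frequency: ω = 2π·f = 2π·5370 = 3.374e+04 rad/s.
Step 2 — Component impedances:
  R: Z = R = 1640 Ω
  L: Z = jωL = j·3.374e+04·0.02 = 0 + j674.8 Ω
Step 3 — Series combination: Z_total = R + L = 1640 + j674.8 Ω = 1773∠22.4° Ω.
Step 4 — Power factor: PF = cos(φ) = Re(Z)/|Z| = 1640/1773.4 = 0.9248.
Step 5 — Type: Im(Z) = 674.8 ⇒ lagging (phase φ = 22.4°).

PF = 0.9248 (lagging, φ = 22.4°)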